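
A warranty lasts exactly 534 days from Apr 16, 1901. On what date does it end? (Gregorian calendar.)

October 2, 1902

+365 (one year) → Apr 16, 1902 (169 left).
Apr has 30 days: +15 → May 1, 1902 (154 left).
May has 31 days: +31 → Jun 1, 1902 (123 left).
Jun has 30 days: +30 → Jul 1, 1902 (93 left).
Jul has 31 days: +31 → Aug 1, 1902 (62 left).
Aug has 31 days: +31 → Sep 1, 1902 (31 left).
Sep has 30 days: +30 → Oct 1, 1902 (1 left).
+1 → Oct 2, 1902.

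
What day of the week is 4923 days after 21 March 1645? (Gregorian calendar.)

First find the weekday of Mar 21, 1645. Doomsday rule: the anchor day for the 1600s is Tuesday. For year 45: 45÷12 = 3 r 9, and 9÷4 = 2, so 3+9+2 = 14.
Tuesday + 14 ≡ Tuesday — that's 1645's doomsday.
In March the doomsday date is Mar 14.
Mar 21 is 7 days after Mar 14; 7 mod 7 = 0, so Tuesday + 0 = Tuesday.
4923 mod 7 = 2, so 4923 days after a Tuesday is Tuesday + 2 = Thursday.

Thursday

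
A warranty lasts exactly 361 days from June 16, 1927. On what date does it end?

June 11, 1928

Jun has 30 days: +15 → Jul 1, 1927 (346 left).
Jul has 31 days: +31 → Aug 1, 1927 (315 left).
Aug has 31 days: +31 → Sep 1, 1927 (284 left).
Sep has 30 days: +30 → Oct 1, 1927 (254 left).
Oct has 31 days: +31 → Nov 1, 1927 (223 left).
Nov has 30 days: +30 → Dec 1, 1927 (193 left).
Dec has 31 days: +31 → Jan 1, 1928 (162 left).
Jan has 31 days: +31 → Feb 1, 1928 (131 left).
Feb has 29 days: +29 → Mar 1, 1928 (102 left).
Mar has 31 days: +31 → Apr 1, 1928 (71 left).
Apr has 30 days: +30 → May 1, 1928 (41 left).
May has 31 days: +31 → Jun 1, 1928 (10 left).
+10 → Jun 11, 1928.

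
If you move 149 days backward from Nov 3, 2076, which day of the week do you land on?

Nov 3, 2076 is a Tuesday.
149 mod 7 = 2, so 149 days before a Tuesday is Tuesday − 2 = Sunday.

Sunday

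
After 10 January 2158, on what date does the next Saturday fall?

January 14, 2158

Jan 10, 2158 is a Tuesday.
From Tuesday to the next Saturday is 4 days.
Jan 10, 2158 + 4 = Jan 14, 2158.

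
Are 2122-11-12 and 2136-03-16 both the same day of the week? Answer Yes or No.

No

From Nov 12, 2122 to Mar 16, 2136 is 4873 days.
4873 mod 7 = 1, so they are different weekdays.
(Nov 12, 2122 is a Thursday; Mar 16, 2136 is a Friday.)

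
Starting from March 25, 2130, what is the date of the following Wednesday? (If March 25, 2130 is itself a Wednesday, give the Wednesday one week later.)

March 29, 2130

Mar 25, 2130 is a Saturday.
From Saturday to the next Wednesday is 4 days.
Mar 25, 2130 + 4 = Mar 29, 2130.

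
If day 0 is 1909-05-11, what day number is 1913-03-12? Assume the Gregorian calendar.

1401

May 11, 1909 → May 11, 1910: 365 days.
May 11, 1910 → May 11, 1911: 365 days.
May 11, 1911 → May 11, 1912: 366 days (Feb 29, 1912 is in that span).
May 11, 1912 → Jun 11, 1912: 31 days (May has 31).
Jun 11, 1912 → Jul 11, 1912: 30 days (June has 30).
Jul 11, 1912 → Aug 11, 1912: 31 days (July has 31).
Aug 11, 1912 → Sep 11, 1912: 31 days (August has 31).
Sep 11, 1912 → Oct 11, 1912: 30 days (September has 30).
Oct 11, 1912 → Nov 11, 1912: 31 days (October has 31).
Nov 11, 1912 → Dec 11, 1912: 30 days (November has 30).
Dec 11, 1912 → Jan 11, 1913: 31 days (December has 31).
Jan 11, 1913 → Feb 11, 1913: 31 days (January has 31).
Feb 11, 1913 → Mar 11, 1913: 28 days (February has 28).
Mar 11, 1913 → Mar 12, 1913: 1 days.
Total: 1401 days.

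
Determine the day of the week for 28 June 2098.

January 1, 2098 is a Wednesday.
Jan 1, 2098 → Feb 1, 2098: 31 days (January has 31).
Feb 1, 2098 → Mar 1, 2098: 28 days (February has 28).
Mar 1, 2098 → Apr 1, 2098: 31 days (March has 31).
Apr 1, 2098 → May 1, 2098: 30 days (April has 30).
May 1, 2098 → Jun 1, 2098: 31 days (May has 31).
Jun 1, 2098 → Jun 28, 2098: 27 days.
Total: 178 days.
178 mod 7 = 3, so Wednesday + 3 = Saturday.

Saturday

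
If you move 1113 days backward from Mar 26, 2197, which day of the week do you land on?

Sunday

First find the weekday of Mar 26, 2197. Doomsday rule: the anchor day for the 2100s is Sunday. For year 97: 97÷12 = 8 r 1, and 1÷4 = 0, so 8+1+0 = 9.
Sunday + 9 ≡ Tuesday — that's 2197's doomsday.
In March the doomsday date is Mar 14.
Mar 26 is 12 days after Mar 14; 12 mod 7 = 5, so Tuesday + 5 = Sunday.
1113 mod 7 = 0, so 1113 days before a Sunday is Sunday − 0 = Sunday.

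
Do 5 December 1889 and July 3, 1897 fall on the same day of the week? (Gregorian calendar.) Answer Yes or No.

No

From Dec 5, 1889 to Jul 3, 1897 is 2767 days.
2767 mod 7 = 2, so they are different weekdays.
(Dec 5, 1889 is a Thursday; Jul 3, 1897 is a Saturday.)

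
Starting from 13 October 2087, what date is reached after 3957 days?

+366 (one year; includes Feb 29, 2088) → Oct 13, 2088 (3591 left).
+365 (one year) → Oct 13, 2089 (3226 left).
+365 (one year) → Oct 13, 2090 (2861 left).
+365 (one year) → Oct 13, 2091 (2496 left).
+366 (one year; includes Feb 29, 2092) → Oct 13, 2092 (2130 left).
+365 (one year) → Oct 13, 2093 (1765 left).
+365 (one year) → Oct 13, 2094 (1400 left).
+365 (one year) → Oct 13, 2095 (1035 left).
+366 (one year; includes Feb 29, 2096) → Oct 13, 2096 (669 left).
+365 (one year) → Oct 13, 2097 (304 left).
Oct has 31 days: +19 → Nov 1, 2097 (285 left).
Nov has 30 days: +30 → Dec 1, 2097 (255 left).
Dec has 31 days: +31 → Jan 1, 2098 (224 left).
Jan has 31 days: +31 → Feb 1, 2098 (193 left).
Feb has 28 days: +28 → Mar 1, 2098 (165 left).
Mar has 31 days: +31 → Apr 1, 2098 (134 left).
Apr has 30 days: +30 → May 1, 2098 (104 left).
May has 31 days: +31 → Jun 1, 2098 (73 left).
Jun has 30 days: +30 → Jul 1, 2098 (43 left).
Jul has 31 days: +31 → Aug 1, 2098 (12 left).
+12 → Aug 13, 2098.

August 13, 2098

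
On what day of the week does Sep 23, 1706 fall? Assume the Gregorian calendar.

Doomsday rule: the anchor day for the 1700s is Sunday. For year 06: 6÷12 = 0 r 6, and 6÷4 = 1, so 0+6+1 = 7.
Sunday + 7 ≡ Sunday — that's 1706's doomsday.
In September the doomsday date is Sep 5.
Sep 23 is 18 days after Sep 5; 18 mod 7 = 4, so Sunday + 4 = Thursday.

Thursday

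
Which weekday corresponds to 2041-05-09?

January 1, 2041 is a Tuesday.
Jan 1, 2041 → Feb 1, 2041: 31 days (January has 31).
Feb 1, 2041 → Mar 1, 2041: 28 days (February has 28).
Mar 1, 2041 → Apr 1, 2041: 31 days (March has 31).
Apr 1, 2041 → May 1, 2041: 30 days (April has 30).
May 1, 2041 → May 9, 2041: 8 days.
Total: 128 days.
128 mod 7 = 2, so Tuesday + 2 = Thursday.

Thursday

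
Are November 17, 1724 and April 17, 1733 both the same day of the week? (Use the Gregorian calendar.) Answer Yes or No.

From Nov 17, 1724 to Apr 17, 1733 is 3073 days.
3073 mod 7 = 0, so they are the same weekday.
(Nov 17, 1724 is a Friday; Apr 17, 1733 is a Friday.)

Yes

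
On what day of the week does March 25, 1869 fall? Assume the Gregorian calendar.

January 1, 1869 is a Friday.
Jan 1, 1869 → Feb 1, 1869: 31 days (January has 31).
Feb 1, 1869 → Mar 1, 1869: 28 days (February has 28).
Mar 1, 1869 → Mar 25, 1869: 24 days.
Total: 83 days.
83 mod 7 = 6, so Friday + 6 = Thursday.

Thursday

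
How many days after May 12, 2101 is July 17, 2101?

May 12, 2101 → Jun 12, 2101: 31 days (May has 31).
Jun 12, 2101 → Jul 12, 2101: 30 days (June has 30).
Jul 12, 2101 → Jul 17, 2101: 5 days.
Total: 66 days.

66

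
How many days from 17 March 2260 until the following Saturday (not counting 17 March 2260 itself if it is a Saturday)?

7

Mar 17, 2260 is a Saturday.
From Saturday to the next Saturday is 7 days.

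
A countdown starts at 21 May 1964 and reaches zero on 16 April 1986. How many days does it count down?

8000

May 21, 1964 → May 21, 1965: 365 days.
May 21, 1965 → May 21, 1966: 365 days.
May 21, 1966 → May 21, 1967: 365 days.
May 21, 1967 → May 21, 1968: 366 days (Feb 29, 1968 is in that span).
May 21, 1968 → May 21, 1969: 365 days.
May 21, 1969 → May 21, 1970: 365 days.
May 21, 1970 → May 21, 1971: 365 days.
May 21, 1971 → May 21, 1972: 366 days (Feb 29, 1972 is in that span).
May 21, 1972 → May 21, 1973: 365 days.
May 21, 1973 → May 21, 1974: 365 days.
May 21, 1974 → May 21, 1975: 365 days.
May 21, 1975 → May 21, 1976: 366 days (Feb 29, 1976 is in that span).
May 21, 1976 → May 21, 1977: 365 days.
May 21, 1977 → May 21, 1978: 365 days.
May 21, 1978 → May 21, 1979: 365 days.
May 21, 1979 → May 21, 1980: 366 days (Feb 29, 1980 is in that span).
May 21, 1980 → May 21, 1981: 365 days.
May 21, 1981 → May 21, 1982: 365 days.
May 21, 1982 → May 21, 1983: 365 days.
May 21, 1983 → May 21, 1984: 366 days (Feb 29, 1984 is in that span).
May 21, 1984 → May 21, 1985: 365 days.
May 21, 1985 → Jun 21, 1985: 31 days (May has 31).
Jun 21, 1985 → Jul 21, 1985: 30 days (June has 30).
Jul 21, 1985 → Aug 21, 1985: 31 days (July has 31).
Aug 21, 1985 → Sep 21, 1985: 31 days (August has 31).
Sep 21, 1985 → Oct 21, 1985: 30 days (September has 30).
Oct 21, 1985 → Nov 21, 1985: 31 days (October has 31).
Nov 21, 1985 → Dec 21, 1985: 30 days (November has 30).
Dec 21, 1985 → Jan 21, 1986: 31 days (December has 31).
Jan 21, 1986 → Feb 21, 1986: 31 days (January has 31).
Feb 21, 1986 → Mar 21, 1986: 28 days (February has 28).
Mar 21, 1986 → Apr 16, 1986: 26 days.
Total: 8000 days.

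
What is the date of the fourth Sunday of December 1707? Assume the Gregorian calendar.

December 1, 1707 is a Thursday.
The first Sunday is therefore December 4 (3 days later).
The fourth Sunday is 4 + 3×7 = December 25.

December 25, 1707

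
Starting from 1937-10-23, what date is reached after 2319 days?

February 28, 1944

+365 (one year) → Oct 23, 1938 (1954 left).
+365 (one year) → Oct 23, 1939 (1589 left).
+366 (one year; includes Feb 29, 1940) → Oct 23, 1940 (1223 left).
+365 (one year) → Oct 23, 1941 (858 left).
+365 (one year) → Oct 23, 1942 (493 left).
+365 (one year) → Oct 23, 1943 (128 left).
Oct has 31 days: +9 → Nov 1, 1943 (119 left).
Nov has 30 days: +30 → Dec 1, 1943 (89 left).
Dec has 31 days: +31 → Jan 1, 1944 (58 left).
Jan has 31 days: +31 → Feb 1, 1944 (27 left).
+27 → Feb 28, 1944.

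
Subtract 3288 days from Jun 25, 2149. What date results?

−365 (one year) → Jun 25, 2148 (2923 left).
−366 (one year; includes Feb 29, 2148) → Jun 25, 2147 (2557 left).
−365 (one year) → Jun 25, 2146 (2192 left).
−365 (one year) → Jun 25, 2145 (1827 left).
−365 (one year) → Jun 25, 2144 (1462 left).
−366 (one year; includes Feb 29, 2144) → Jun 25, 2143 (1096 left).
−365 (one year) → Jun 25, 2142 (731 left).
−365 (one year) → Jun 25, 2141 (366 left).
−25 → May 31, 2141 (end of May, 31 days; 341 left).
−31 → Apr 30, 2141 (end of Apr, 30 days; 310 left).
−30 → Mar 31, 2141 (end of Mar, 31 days; 280 left).
−31 → Feb 28, 2141 (end of Feb, 28 days; 249 left).
−28 → Jan 31, 2141 (end of Jan, 31 days; 221 left).
−31 → Dec 31, 2140 (end of Dec, 31 days; 190 left).
−31 → Nov 30, 2140 (end of Nov, 30 days; 159 left).
−30 → Oct 31, 2140 (end of Oct, 31 days; 129 left).
−31 → Sep 30, 2140 (end of Sep, 30 days; 98 left).
−30 → Aug 31, 2140 (end of Aug, 31 days; 68 left).
−31 → Jul 31, 2140 (end of Jul, 31 days; 37 left).
−31 → Jun 30, 2140 (end of Jun, 30 days; 6 left).
−6 → Jun 24, 2140.

June 24, 2140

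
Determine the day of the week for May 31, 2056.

Wednesday

January 1, 2056 is a Saturday.
Jan 1, 2056 → Feb 1, 2056: 31 days (January has 31).
Feb 1, 2056 → Mar 1, 2056: 29 days (February has 29).
Mar 1, 2056 → Apr 1, 2056: 31 days (March has 31).
Apr 1, 2056 → May 1, 2056: 30 days (April has 30).
May 1, 2056 → May 31, 2056: 30 days.
Total: 151 days.
151 mod 7 = 4, so Saturday + 4 = Wednesday.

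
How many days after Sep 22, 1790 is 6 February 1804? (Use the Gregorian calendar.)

Sep 22, 1790 → Sep 22, 1791: 365 days.
Sep 22, 1791 → Sep 22, 1792: 366 days (Feb 29, 1792 is in that span).
Sep 22, 1792 → Sep 22, 1793: 365 days.
Sep 22, 1793 → Sep 22, 1794: 365 days.
Sep 22, 1794 → Sep 22, 1795: 365 days.
Sep 22, 1795 → Sep 22, 1796: 366 days (Feb 29, 1796 is in that span).
Sep 22, 1796 → Sep 22, 1797: 365 days.
Sep 22, 1797 → Sep 22, 1798: 365 days.
Sep 22, 1798 → Sep 22, 1799: 365 days.
Sep 22, 1799 → Sep 22, 1800: 365 days.
Sep 22, 1800 → Sep 22, 1801: 365 days.
Sep 22, 1801 → Sep 22, 1802: 365 days.
Sep 22, 1802 → Sep 22, 1803: 365 days.
Sep 22, 1803 → Oct 22, 1803: 30 days (September has 30).
Oct 22, 1803 → Nov 22, 1803: 31 days (October has 31).
Nov 22, 1803 → Dec 22, 1803: 30 days (November has 30).
Dec 22, 1803 → Jan 22, 1804: 31 days (December has 31).
Jan 22, 1804 → Feb 6, 1804: 15 days.
Total: 4884 days.

4884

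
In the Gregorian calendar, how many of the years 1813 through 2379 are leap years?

137

Multiples of 4 in [1813,2379]: 141.
Of those, multiples of 100: 5 (not leap unless ÷400).
Multiples of 400: 1.
Leap years = 141 − 5 + 1 = 137.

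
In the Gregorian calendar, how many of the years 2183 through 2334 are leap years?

Multiples of 4 in [2183,2334]: 38.
Of those, multiples of 100: 2 (not leap unless ÷400).
Multiples of 400: 0.
Leap years = 38 − 2 + 0 = 36.

36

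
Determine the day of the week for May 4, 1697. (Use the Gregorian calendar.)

Doomsday rule: the anchor day for the 1600s is Tuesday. For year 97: 97÷12 = 8 r 1, and 1÷4 = 0, so 8+1+0 = 9.
Tuesday + 9 ≡ Thursday — that's 1697's doomsday.
In May the doomsday date is May 9.
May 4 is 5 days before May 9; 5 mod 7 = 5, so Thursday − 5 = Saturday.

Saturday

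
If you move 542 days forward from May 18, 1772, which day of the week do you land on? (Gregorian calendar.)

First find the weekday of May 18, 1772. Doomsday rule: the anchor day for the 1700s is Sunday. For year 72: 72÷12 = 6 r 0, and 0÷4 = 0, so 6+0+0 = 6.
Sunday + 6 ≡ Saturday — that's 1772's doomsday.
In May the doomsday date is May 9.
May 18 is 9 days after May 9; 9 mod 7 = 2, so Saturday + 2 = Monday.
542 mod 7 = 3, so 542 days after a Monday is Monday + 3 = Thursday.

Thursday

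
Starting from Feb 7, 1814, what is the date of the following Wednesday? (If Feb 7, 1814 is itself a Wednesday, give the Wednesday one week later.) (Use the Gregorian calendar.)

Feb 7, 1814 is a Monday.
From Monday to the next Wednesday is 2 days.
Feb 7, 1814 + 2 = Feb 9, 1814.

February 9, 1814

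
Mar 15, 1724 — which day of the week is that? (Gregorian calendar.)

Doomsday rule: the anchor day for the 1700s is Sunday. For year 24: 24÷12 = 2 r 0, and 0÷4 = 0, so 2+0+0 = 2.
Sunday + 2 ≡ Tuesday — that's 1724's doomsday.
In March the doomsday date is Mar 14.
Mar 15 is 1 day after Mar 14; 1 mod 7 = 1, so Tuesday + 1 = Wednesday.

Wednesday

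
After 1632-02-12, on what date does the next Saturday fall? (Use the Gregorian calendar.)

February 14, 1632

Feb 12, 1632 is a Thursday.
From Thursday to the next Saturday is 2 days.
Feb 12, 1632 + 2 = Feb 14, 1632.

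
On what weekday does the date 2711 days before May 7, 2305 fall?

May 7, 2305 is a Sunday.
2711 mod 7 = 2, so 2711 days before a Sunday is Sunday − 2 = Friday.

Friday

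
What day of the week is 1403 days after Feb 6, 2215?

Feb 6, 2215 is a Monday.
1403 mod 7 = 3, so 1403 days after a Monday is Monday + 3 = Thursday.

Thursday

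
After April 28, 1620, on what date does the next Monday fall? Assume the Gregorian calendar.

Apr 28, 1620 is a Tuesday.
From Tuesday to the next Monday is 6 days.
Apr 28, 1620 + 6 = May 4, 1620.

May 4, 1620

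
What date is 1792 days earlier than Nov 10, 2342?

−365 (one year) → Nov 10, 2341 (1427 left).
−365 (one year) → Nov 10, 2340 (1062 left).
−366 (one year; includes Feb 29, 2340) → Nov 10, 2339 (696 left).
−365 (one year) → Nov 10, 2338 (331 left).
−10 → Oct 31, 2338 (end of Oct, 31 days; 321 left).
−31 → Sep 30, 2338 (end of Sep, 30 days; 290 left).
−30 → Aug 31, 2338 (end of Aug, 31 days; 260 left).
−31 → Jul 31, 2338 (end of Jul, 31 days; 229 left).
−31 → Jun 30, 2338 (end of Jun, 30 days; 198 left).
−30 → May 31, 2338 (end of May, 31 days; 168 left).
−31 → Apr 30, 2338 (end of Apr, 30 days; 137 left).
−30 → Mar 31, 2338 (end of Mar, 31 days; 107 left).
−31 → Feb 28, 2338 (end of Feb, 28 days; 76 left).
−28 → Jan 31, 2338 (end of Jan, 31 days; 48 left).
−31 → Dec 31, 2337 (end of Dec, 31 days; 17 left).
−17 → Dec 14, 2337.

December 14, 2337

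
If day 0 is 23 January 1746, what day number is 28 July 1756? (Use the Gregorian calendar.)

3839

Jan 23, 1746 → Jan 23, 1747: 365 days.
Jan 23, 1747 → Jan 23, 1748: 365 days.
Jan 23, 1748 → Jan 23, 1749: 366 days (Feb 29, 1748 is in that span).
Jan 23, 1749 → Jan 23, 1750: 365 days.
Jan 23, 1750 → Jan 23, 1751: 365 days.
Jan 23, 1751 → Jan 23, 1752: 365 days.
Jan 23, 1752 → Jan 23, 1753: 366 days (Feb 29, 1752 is in that span).
Jan 23, 1753 → Jan 23, 1754: 365 days.
Jan 23, 1754 → Jan 23, 1755: 365 days.
Jan 23, 1755 → Jan 23, 1756: 365 days.
Jan 23, 1756 → Feb 23, 1756: 31 days (January has 31).
Feb 23, 1756 → Mar 23, 1756: 29 days (February has 29).
Mar 23, 1756 → Apr 23, 1756: 31 days (March has 31).
Apr 23, 1756 → May 23, 1756: 30 days (April has 30).
May 23, 1756 → Jun 23, 1756: 31 days (May has 31).
Jun 23, 1756 → Jul 23, 1756: 30 days (June has 30).
Jul 23, 1756 → Jul 28, 1756: 5 days.
Total: 3839 days.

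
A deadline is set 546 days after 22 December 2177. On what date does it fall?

June 21, 2179

+365 (one year) → Dec 22, 2178 (181 left).
Dec has 31 days: +10 → Jan 1, 2179 (171 left).
Jan has 31 days: +31 → Feb 1, 2179 (140 left).
Feb has 28 days: +28 → Mar 1, 2179 (112 left).
Mar has 31 days: +31 → Apr 1, 2179 (81 left).
Apr has 30 days: +30 → May 1, 2179 (51 left).
May has 31 days: +31 → Jun 1, 2179 (20 left).
+20 → Jun 21, 2179.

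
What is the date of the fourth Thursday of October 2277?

October 1, 2277 is a Monday.
The first Thursday is therefore October 4 (3 days later).
The fourth Thursday is 4 + 3×7 = October 25.

October 25, 2277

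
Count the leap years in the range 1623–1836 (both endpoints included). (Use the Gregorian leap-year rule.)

52

Multiples of 4 in [1623,1836]: 54.
Of those, multiples of 100: 2 (not leap unless ÷400).
Multiples of 400: 0.
Leap years = 54 − 2 + 0 = 52.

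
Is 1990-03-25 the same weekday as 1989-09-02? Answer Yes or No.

No

From Sep 2, 1989 to Mar 25, 1990 is 204 days.
204 mod 7 = 1, so they are different weekdays.
(Sep 2, 1989 is a Saturday; Mar 25, 1990 is a Sunday.)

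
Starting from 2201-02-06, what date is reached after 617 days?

+365 (one year) → Feb 6, 2202 (252 left).
Feb has 28 days: +23 → Mar 1, 2202 (229 left).
Mar has 31 days: +31 → Apr 1, 2202 (198 left).
Apr has 30 days: +30 → May 1, 2202 (168 left).
May has 31 days: +31 → Jun 1, 2202 (137 left).
Jun has 30 days: +30 → Jul 1, 2202 (107 left).
Jul has 31 days: +31 → Aug 1, 2202 (76 left).
Aug has 31 days: +31 → Sep 1, 2202 (45 left).
Sep has 30 days: +30 → Oct 1, 2202 (15 left).
+15 → Oct 16, 2202.

October 16, 2202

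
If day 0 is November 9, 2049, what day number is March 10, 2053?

Nov 9, 2049 → Nov 9, 2050: 365 days.
Nov 9, 2050 → Nov 9, 2051: 365 days.
Nov 9, 2051 → Nov 9, 2052: 366 days (Feb 29, 2052 is in that span).
Nov 9, 2052 → Dec 9, 2052: 30 days (November has 30).
Dec 9, 2052 → Jan 9, 2053: 31 days (December has 31).
Jan 9, 2053 → Feb 9, 2053: 31 days (January has 31).
Feb 9, 2053 → Mar 9, 2053: 28 days (February has 28).
Mar 9, 2053 → Mar 10, 2053: 1 days.
Total: 1217 days.

1217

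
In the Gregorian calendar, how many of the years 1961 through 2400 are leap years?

Multiples of 4 in [1961,2400]: 110.
Of those, multiples of 100: 5 (not leap unless ÷400).
Multiples of 400: 2.
Leap years = 110 − 5 + 2 = 107.

107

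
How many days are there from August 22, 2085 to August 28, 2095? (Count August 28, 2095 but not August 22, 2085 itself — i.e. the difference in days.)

3658

Aug 22, 2085 → Aug 22, 2086: 365 days.
Aug 22, 2086 → Aug 22, 2087: 365 days.
Aug 22, 2087 → Aug 22, 2088: 366 days (Feb 29, 2088 is in that span).
Aug 22, 2088 → Aug 22, 2089: 365 days.
Aug 22, 2089 → Aug 22, 2090: 365 days.
Aug 22, 2090 → Aug 22, 2091: 365 days.
Aug 22, 2091 → Aug 22, 2092: 366 days (Feb 29, 2092 is in that span).
Aug 22, 2092 → Aug 22, 2093: 365 days.
Aug 22, 2093 → Aug 22, 2094: 365 days.
Aug 22, 2094 → Sep 22, 2094: 31 days (August has 31).
Sep 22, 2094 → Oct 22, 2094: 30 days (September has 30).
Oct 22, 2094 → Nov 22, 2094: 31 days (October has 31).
Nov 22, 2094 → Dec 22, 2094: 30 days (November has 30).
Dec 22, 2094 → Jan 22, 2095: 31 days (December has 31).
Jan 22, 2095 → Feb 22, 2095: 31 days (January has 31).
Feb 22, 2095 → Mar 22, 2095: 28 days (February has 28).
Mar 22, 2095 → Apr 22, 2095: 31 days (March has 31).
Apr 22, 2095 → May 22, 2095: 30 days (April has 30).
May 22, 2095 → Jun 22, 2095: 31 days (May has 31).
Jun 22, 2095 → Jul 22, 2095: 30 days (June has 30).
Jul 22, 2095 → Aug 22, 2095: 31 days (July has 31).
Aug 22, 2095 → Aug 28, 2095: 6 days.
Total: 3658 days.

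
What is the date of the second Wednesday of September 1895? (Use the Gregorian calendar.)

September 11, 1895

September 1, 1895 is a Sunday.
The first Wednesday is therefore September 4 (3 days later).
The second Wednesday is 4 + 1×7 = September 11.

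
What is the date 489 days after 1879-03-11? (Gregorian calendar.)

+366 (one year; includes Feb 29, 1880) → Mar 11, 1880 (123 left).
Mar has 31 days: +21 → Apr 1, 1880 (102 left).
Apr has 30 days: +30 → May 1, 1880 (72 left).
May has 31 days: +31 → Jun 1, 1880 (41 left).
Jun has 30 days: +30 → Jul 1, 1880 (11 left).
+11 → Jul 12, 1880.

July 12, 1880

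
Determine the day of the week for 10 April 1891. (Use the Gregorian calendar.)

Doomsday rule: the anchor day for the 1800s is Friday. For year 91: 91÷12 = 7 r 7, and 7÷4 = 1, so 7+7+1 = 15.
Friday + 15 ≡ Saturday — that's 1891's doomsday.
In April the doomsday date is Apr 4.
Apr 10 is 6 days after Apr 4; 6 mod 7 = 6, so Saturday + 6 = Friday.

Friday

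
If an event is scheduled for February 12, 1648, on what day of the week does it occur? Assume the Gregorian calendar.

Wednesday

Doomsday rule: the anchor day for the 1600s is Tuesday. For year 48: 48÷12 = 4 r 0, and 0÷4 = 0, so 4+0+0 = 4.
Tuesday + 4 ≡ Saturday — that's 1648's doomsday.
In February the doomsday date is Feb 29 (1648 is a leap year (divisible by 4)).
Feb 12 is 17 days before Feb 29; 17 mod 7 = 3, so Saturday − 3 = Wednesday.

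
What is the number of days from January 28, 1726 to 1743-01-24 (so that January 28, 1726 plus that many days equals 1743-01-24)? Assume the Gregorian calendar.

Jan 28, 1726 → Jan 28, 1727: 365 days.
Jan 28, 1727 → Jan 28, 1728: 365 days.
Jan 28, 1728 → Jan 28, 1729: 366 days (Feb 29, 1728 is in that span).
Jan 28, 1729 → Jan 28, 1730: 365 days.
Jan 28, 1730 → Jan 28, 1731: 365 days.
Jan 28, 1731 → Jan 28, 1732: 365 days.
Jan 28, 1732 → Jan 28, 1733: 366 days (Feb 29, 1732 is in that span).
Jan 28, 1733 → Jan 28, 1734: 365 days.
Jan 28, 1734 → Jan 28, 1735: 365 days.
Jan 28, 1735 → Jan 28, 1736: 365 days.
Jan 28, 1736 → Jan 28, 1737: 366 days (Feb 29, 1736 is in that span).
Jan 28, 1737 → Jan 28, 1738: 365 days.
Jan 28, 1738 → Jan 28, 1739: 365 days.
Jan 28, 1739 → Jan 28, 1740: 365 days.
Jan 28, 1740 → Jan 28, 1741: 366 days (Feb 29, 1740 is in that span).
Jan 28, 1741 → Jan 28, 1742: 365 days.
Jan 28, 1742 → Feb 28, 1742: 31 days (January has 31).
Feb 28, 1742 → Mar 28, 1742: 28 days (February has 28).
Mar 28, 1742 → Apr 28, 1742: 31 days (March has 31).
Apr 28, 1742 → May 28, 1742: 30 days (April has 30).
May 28, 1742 → Jun 28, 1742: 31 days (May has 31).
Jun 28, 1742 → Jul 28, 1742: 30 days (June has 30).
Jul 28, 1742 → Aug 28, 1742: 31 days (July has 31).
Aug 28, 1742 → Sep 28, 1742: 31 days (August has 31).
Sep 28, 1742 → Oct 28, 1742: 30 days (September has 30).
Oct 28, 1742 → Nov 28, 1742: 31 days (October has 31).
Nov 28, 1742 → Dec 28, 1742: 30 days (November has 30).
Dec 28, 1742 → Jan 24, 1743: 27 days.
Total: 6205 days.

6205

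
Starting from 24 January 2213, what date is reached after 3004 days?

April 16, 2221

+365 (one year) → Jan 24, 2214 (2639 left).
+365 (one year) → Jan 24, 2215 (2274 left).
+365 (one year) → Jan 24, 2216 (1909 left).
+366 (one year; includes Feb 29, 2216) → Jan 24, 2217 (1543 left).
+365 (one year) → Jan 24, 2218 (1178 left).
+365 (one year) → Jan 24, 2219 (813 left).
+365 (one year) → Jan 24, 2220 (448 left).
+366 (one year; includes Feb 29, 2220) → Jan 24, 2221 (82 left).
Jan has 31 days: +8 → Feb 1, 2221 (74 left).
Feb has 28 days: +28 → Mar 1, 2221 (46 left).
Mar has 31 days: +31 → Apr 1, 2221 (15 left).
+15 → Apr 16, 2221.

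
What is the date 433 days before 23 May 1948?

−366 (one year; includes Feb 29, 1948) → May 23, 1947 (67 left).
−23 → Apr 30, 1947 (end of Apr, 30 days; 44 left).
−30 → Mar 31, 1947 (end of Mar, 31 days; 14 left).
−14 → Mar 17, 1947.

March 17, 1947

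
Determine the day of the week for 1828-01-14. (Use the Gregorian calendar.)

January 1, 1828 is a Tuesday.
Jan 1, 1828 → Jan 14, 1828: 13 days.
Total: 13 days.
13 mod 7 = 6, so Tuesday + 6 = Monday.

Monday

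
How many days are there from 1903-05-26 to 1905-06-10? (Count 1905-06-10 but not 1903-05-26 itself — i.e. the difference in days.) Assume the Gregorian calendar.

May 26, 1903 → May 26, 1904: 366 days (Feb 29, 1904 is in that span).
May 26, 1904 → Jun 26, 1904: 31 days (May has 31).
Jun 26, 1904 → Jul 26, 1904: 30 days (June has 30).
Jul 26, 1904 → Aug 26, 1904: 31 days (July has 31).
Aug 26, 1904 → Sep 26, 1904: 31 days (August has 31).
Sep 26, 1904 → Oct 26, 1904: 30 days (September has 30).
Oct 26, 1904 → Nov 26, 1904: 31 days (October has 31).
Nov 26, 1904 → Dec 26, 1904: 30 days (November has 30).
Dec 26, 1904 → Jan 26, 1905: 31 days (December has 31).
Jan 26, 1905 → Feb 26, 1905: 31 days (January has 31).
Feb 26, 1905 → Mar 26, 1905: 28 days (February has 28).
Mar 26, 1905 → Apr 26, 1905: 31 days (March has 31).
Apr 26, 1905 → May 26, 1905: 30 days (April has 30).
May 26, 1905 → Jun 10, 1905: 15 days.
Total: 746 days.

746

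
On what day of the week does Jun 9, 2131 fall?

Saturday

Doomsday rule: the anchor day for the 2100s is Sunday. For year 31: 31÷12 = 2 r 7, and 7÷4 = 1, so 2+7+1 = 10.
Sunday + 10 ≡ Wednesday — that's 2131's doomsday.
In June the doomsday date is Jun 6.
Jun 9 is 3 days after Jun 6; 3 mod 7 = 3, so Wednesday + 3 = Saturday.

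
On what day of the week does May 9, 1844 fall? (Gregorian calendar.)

Thursday

Doomsday rule: the anchor day for the 1800s is Friday. For year 44: 44÷12 = 3 r 8, and 8÷4 = 2, so 3+8+2 = 13.
Friday + 13 ≡ Thursday — that's 1844's doomsday.
In May the doomsday date is May 9.
May 9 is the doomsday itself: Thursday.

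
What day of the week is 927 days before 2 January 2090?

First find the weekday of Jan 2, 2090. Doomsday rule: the anchor day for the 2000s is Tuesday. For year 90: 90÷12 = 7 r 6, and 6÷4 = 1, so 7+6+1 = 14.
Tuesday + 14 ≡ Tuesday — that's 2090's doomsday.
In January the doomsday date is Jan 3 (2090 is not a leap year).
Jan 2 is 1 day before Jan 3; 1 mod 7 = 1, so Tuesday − 1 = Monday.
927 mod 7 = 3, so 927 days before a Monday is Monday − 3 = Friday.

Friday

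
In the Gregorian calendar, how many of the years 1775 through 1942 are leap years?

Multiples of 4 in [1775,1942]: 42.
Of those, multiples of 100: 2 (not leap unless ÷400).
Multiples of 400: 0.
Leap years = 42 − 2 + 0 = 40.

40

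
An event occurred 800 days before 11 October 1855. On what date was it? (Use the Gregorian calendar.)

August 2, 1853

−365 (one year) → Oct 11, 1854 (435 left).
−365 (one year) → Oct 11, 1853 (70 left).
−11 → Sep 30, 1853 (end of Sep, 30 days; 59 left).
−30 → Aug 31, 1853 (end of Aug, 31 days; 29 left).
−29 → Aug 2, 1853.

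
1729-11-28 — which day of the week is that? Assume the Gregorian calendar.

Doomsday rule: the anchor day for the 1700s is Sunday. For year 29: 29÷12 = 2 r 5, and 5÷4 = 1, so 2+5+1 = 8.
Sunday + 8 ≡ Monday — that's 1729's doomsday.
In November the doomsday date is Nov 7.
Nov 28 is 21 days after Nov 7; 21 mod 7 = 0, so Monday + 0 = Monday.

Monday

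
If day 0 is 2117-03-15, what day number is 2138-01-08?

7604

Mar 15, 2117 → Mar 15, 2118: 365 days.
Mar 15, 2118 → Mar 15, 2119: 365 days.
Mar 15, 2119 → Mar 15, 2120: 366 days (Feb 29, 2120 is in that span).
Mar 15, 2120 → Mar 15, 2121: 365 days.
Mar 15, 2121 → Mar 15, 2122: 365 days.
Mar 15, 2122 → Mar 15, 2123: 365 days.
Mar 15, 2123 → Mar 15, 2124: 366 days (Feb 29, 2124 is in that span).
Mar 15, 2124 → Mar 15, 2125: 365 days.
Mar 15, 2125 → Mar 15, 2126: 365 days.
Mar 15, 2126 → Mar 15, 2127: 365 days.
Mar 15, 2127 → Mar 15, 2128: 366 days (Feb 29, 2128 is in that span).
Mar 15, 2128 → Mar 15, 2129: 365 days.
Mar 15, 2129 → Mar 15, 2130: 365 days.
Mar 15, 2130 → Mar 15, 2131: 365 days.
Mar 15, 2131 → Mar 15, 2132: 366 days (Feb 29, 2132 is in that span).
Mar 15, 2132 → Mar 15, 2133: 365 days.
Mar 15, 2133 → Mar 15, 2134: 365 days.
Mar 15, 2134 → Mar 15, 2135: 365 days.
Mar 15, 2135 → Mar 15, 2136: 366 days (Feb 29, 2136 is in that span).
Mar 15, 2136 → Mar 15, 2137: 365 days.
Mar 15, 2137 → Apr 15, 2137: 31 days (March has 31).
Apr 15, 2137 → May 15, 2137: 30 days (April has 30).
May 15, 2137 → Jun 15, 2137: 31 days (May has 31).
Jun 15, 2137 → Jul 15, 2137: 30 days (June has 30).
Jul 15, 2137 → Aug 15, 2137: 31 days (July has 31).
Aug 15, 2137 → Sep 15, 2137: 31 days (August has 31).
Sep 15, 2137 → Oct 15, 2137: 30 days (September has 30).
Oct 15, 2137 → Nov 15, 2137: 31 days (October has 31).
Nov 15, 2137 → Dec 15, 2137: 30 days (November has 30).
Dec 15, 2137 → Jan 8, 2138: 24 days.
Total: 7604 days.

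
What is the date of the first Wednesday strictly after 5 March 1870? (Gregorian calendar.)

March 9, 1870

Mar 5, 1870 is a Saturday.
From Saturday to the next Wednesday is 4 days.
Mar 5, 1870 + 4 = Mar 9, 1870.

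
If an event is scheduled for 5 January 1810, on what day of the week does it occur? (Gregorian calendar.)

Friday

January 1, 1810 is a Monday.
Jan 1, 1810 → Jan 5, 1810: 4 days.
Total: 4 days.
4 mod 7 = 4, so Monday + 4 = Friday.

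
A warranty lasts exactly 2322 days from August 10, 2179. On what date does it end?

December 18, 2185

+366 (one year; includes Feb 29, 2180) → Aug 10, 2180 (1956 left).
+365 (one year) → Aug 10, 2181 (1591 left).
+365 (one year) → Aug 10, 2182 (1226 left).
+365 (one year) → Aug 10, 2183 (861 left).
+366 (one year; includes Feb 29, 2184) → Aug 10, 2184 (495 left).
+365 (one year) → Aug 10, 2185 (130 left).
Aug has 31 days: +22 → Sep 1, 2185 (108 left).
Sep has 30 days: +30 → Oct 1, 2185 (78 left).
Oct has 31 days: +31 → Nov 1, 2185 (47 left).
Nov has 30 days: +30 → Dec 1, 2185 (17 left).
+17 → Dec 18, 2185.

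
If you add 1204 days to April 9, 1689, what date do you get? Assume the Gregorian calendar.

+365 (one year) → Apr 9, 1690 (839 left).
+365 (one year) → Apr 9, 1691 (474 left).
+366 (one year; includes Feb 29, 1692) → Apr 9, 1692 (108 left).
Apr has 30 days: +22 → May 1, 1692 (86 left).
May has 31 days: +31 → Jun 1, 1692 (55 left).
Jun has 30 days: +30 → Jul 1, 1692 (25 left).
+25 → Jul 26, 1692.

July 26, 1692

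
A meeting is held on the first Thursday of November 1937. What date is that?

November 1, 1937 is a Monday.
The first Thursday is therefore November 4 (3 days later).

November 4, 1937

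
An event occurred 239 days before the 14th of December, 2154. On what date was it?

−14 → Nov 30, 2154 (end of Nov, 30 days; 225 left).
−30 → Oct 31, 2154 (end of Oct, 31 days; 195 left).
−31 → Sep 30, 2154 (end of Sep, 30 days; 164 left).
−30 → Aug 31, 2154 (end of Aug, 31 days; 134 left).
−31 → Jul 31, 2154 (end of Jul, 31 days; 103 left).
−31 → Jun 30, 2154 (end of Jun, 30 days; 72 left).
−30 → May 31, 2154 (end of May, 31 days; 42 left).
−31 → Apr 30, 2154 (end of Apr, 30 days; 11 left).
−11 → Apr 19, 2154.

April 19, 2154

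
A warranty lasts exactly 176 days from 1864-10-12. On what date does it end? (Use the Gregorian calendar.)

Oct has 31 days: +20 → Nov 1, 1864 (156 left).
Nov has 30 days: +30 → Dec 1, 1864 (126 left).
Dec has 31 days: +31 → Jan 1, 1865 (95 left).
Jan has 31 days: +31 → Feb 1, 1865 (64 left).
Feb has 28 days: +28 → Mar 1, 1865 (36 left).
Mar has 31 days: +31 → Apr 1, 1865 (5 left).
+5 → Apr 6, 1865.

April 6, 1865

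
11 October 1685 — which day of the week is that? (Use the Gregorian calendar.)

Doomsday rule: the anchor day for the 1600s is Tuesday. For year 85: 85÷12 = 7 r 1, and 1÷4 = 0, so 7+1+0 = 8.
Tuesday + 8 ≡ Wednesday — that's 1685's doomsday.
In October the doomsday date is Oct 10.
Oct 11 is 1 day after Oct 10; 1 mod 7 = 1, so Wednesday + 1 = Thursday.

Thursday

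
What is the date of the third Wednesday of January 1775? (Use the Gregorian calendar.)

January 1, 1775 is a Sunday.
The first Wednesday is therefore January 4 (3 days later).
The third Wednesday is 4 + 2×7 = January 18.

January 18, 1775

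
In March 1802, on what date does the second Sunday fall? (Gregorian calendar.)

March 14, 1802

March 1, 1802 is a Monday.
The first Sunday is therefore March 7 (6 days later).
The second Sunday is 7 + 1×7 = March 14.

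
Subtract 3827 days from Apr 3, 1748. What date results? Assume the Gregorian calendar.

−366 (one year; includes Feb 29, 1748) → Apr 3, 1747 (3461 left).
−365 (one year) → Apr 3, 1746 (3096 left).
−365 (one year) → Apr 3, 1745 (2731 left).
−365 (one year) → Apr 3, 1744 (2366 left).
−366 (one year; includes Feb 29, 1744) → Apr 3, 1743 (2000 left).
−365 (one year) → Apr 3, 1742 (1635 left).
−365 (one year) → Apr 3, 1741 (1270 left).
−365 (one year) → Apr 3, 1740 (905 left).
−366 (one year; includes Feb 29, 1740) → Apr 3, 1739 (539 left).
−365 (one year) → Apr 3, 1738 (174 left).
−3 → Mar 31, 1738 (end of Mar, 31 days; 171 left).
−31 → Feb 28, 1738 (end of Feb, 28 days; 140 left).
−28 → Jan 31, 1738 (end of Jan, 31 days; 112 left).
−31 → Dec 31, 1737 (end of Dec, 31 days; 81 left).
−31 → Nov 30, 1737 (end of Nov, 30 days; 50 left).
−30 → Oct 31, 1737 (end of Oct, 31 days; 20 left).
−20 → Oct 11, 1737.

October 11, 1737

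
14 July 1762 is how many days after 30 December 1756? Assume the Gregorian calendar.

Dec 30, 1756 → Dec 30, 1757: 365 days.
Dec 30, 1757 → Dec 30, 1758: 365 days.
Dec 30, 1758 → Dec 30, 1759: 365 days.
Dec 30, 1759 → Dec 30, 1760: 366 days (Feb 29, 1760 is in that span).
Dec 30, 1760 → Dec 30, 1761: 365 days.
Dec 30, 1761 → Jan 30, 1762: 31 days (December has 31).
Jan 30, 1762 → Feb 28, 1762: 29 days (January has 31).
Feb 28, 1762 → Mar 28, 1762: 28 days (February has 28).
Mar 28, 1762 → Apr 28, 1762: 31 days (March has 31).
Apr 28, 1762 → May 28, 1762: 30 days (April has 30).
May 28, 1762 → Jun 28, 1762: 31 days (May has 31).
Jun 28, 1762 → Jul 14, 1762: 16 days.
Total: 2022 days.

2022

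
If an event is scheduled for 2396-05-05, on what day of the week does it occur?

Sunday

Doomsday rule: the anchor day for the 2300s is Wednesday. For year 96: 96÷12 = 8 r 0, and 0÷4 = 0, so 8+0+0 = 8.
Wednesday + 8 ≡ Thursday — that's 2396's doomsday.
In May the doomsday date is May 9.
May 5 is 4 days before May 9; 4 mod 7 = 4, so Thursday − 4 = Sunday.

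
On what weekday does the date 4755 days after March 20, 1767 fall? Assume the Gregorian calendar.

Sunday

Mar 20, 1767 is a Friday.
4755 mod 7 = 2, so 4755 days after a Friday is Friday + 2 = Sunday.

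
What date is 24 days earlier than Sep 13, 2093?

August 20, 2093

−13 → Aug 31, 2093 (end of Aug, 31 days; 11 left).
−11 → Aug 20, 2093.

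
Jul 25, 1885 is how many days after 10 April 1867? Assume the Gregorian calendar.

6681

Apr 10, 1867 → Apr 10, 1868: 366 days (Feb 29, 1868 is in that span).
Apr 10, 1868 → Apr 10, 1869: 365 days.
Apr 10, 1869 → Apr 10, 1870: 365 days.
Apr 10, 1870 → Apr 10, 1871: 365 days.
Apr 10, 1871 → Apr 10, 1872: 366 days (Feb 29, 1872 is in that span).
Apr 10, 1872 → Apr 10, 1873: 365 days.
Apr 10, 1873 → Apr 10, 1874: 365 days.
Apr 10, 1874 → Apr 10, 1875: 365 days.
Apr 10, 1875 → Apr 10, 1876: 366 days (Feb 29, 1876 is in that span).
Apr 10, 1876 → Apr 10, 1877: 365 days.
Apr 10, 1877 → Apr 10, 1878: 365 days.
Apr 10, 1878 → Apr 10, 1879: 365 days.
Apr 10, 1879 → Apr 10, 1880: 366 days (Feb 29, 1880 is in that span).
Apr 10, 1880 → Apr 10, 1881: 365 days.
Apr 10, 1881 → Apr 10, 1882: 365 days.
Apr 10, 1882 → Apr 10, 1883: 365 days.
Apr 10, 1883 → Apr 10, 1884: 366 days (Feb 29, 1884 is in that span).
Apr 10, 1884 → Apr 10, 1885: 365 days.
Apr 10, 1885 → May 10, 1885: 30 days (April has 30).
May 10, 1885 → Jun 10, 1885: 31 days (May has 31).
Jun 10, 1885 → Jul 10, 1885: 30 days (June has 30).
Jul 10, 1885 → Jul 25, 1885: 15 days.
Total: 6681 days.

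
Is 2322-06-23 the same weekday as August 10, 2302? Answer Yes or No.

No

From Aug 10, 2302 to Jun 23, 2322 is 7257 days.
7257 mod 7 = 5, so they are different weekdays.
(Aug 10, 2302 is a Sunday; Jun 23, 2322 is a Friday.)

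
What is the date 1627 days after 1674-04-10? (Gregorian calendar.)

+365 (one year) → Apr 10, 1675 (1262 left).
+366 (one year; includes Feb 29, 1676) → Apr 10, 1676 (896 left).
+365 (one year) → Apr 10, 1677 (531 left).
+365 (one year) → Apr 10, 1678 (166 left).
Apr has 30 days: +21 → May 1, 1678 (145 left).
May has 31 days: +31 → Jun 1, 1678 (114 left).
Jun has 30 days: +30 → Jul 1, 1678 (84 left).
Jul has 31 days: +31 → Aug 1, 1678 (53 left).
Aug has 31 days: +31 → Sep 1, 1678 (22 left).
+22 → Sep 23, 1678.

September 23, 1678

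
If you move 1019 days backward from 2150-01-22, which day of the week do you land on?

First find the weekday of Jan 22, 2150. Doomsday rule: the anchor day for the 2100s is Sunday. For year 50: 50÷12 = 4 r 2, and 2÷4 = 0, so 4+2+0 = 6.
Sunday + 6 ≡ Saturday — that's 2150's doomsday.
In January the doomsday date is Jan 3 (2150 is not a leap year).
Jan 22 is 19 days after Jan 3; 19 mod 7 = 5, so Saturday + 5 = Thursday.
1019 mod 7 = 4, so 1019 days before a Thursday is Thursday − 4 = Sunday.

Sunday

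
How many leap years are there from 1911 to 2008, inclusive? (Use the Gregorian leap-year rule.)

Multiples of 4 in [1911,2008]: 25.
Of those, multiples of 100: 1 (not leap unless ÷400).
Multiples of 400: 1.
Leap years = 25 − 1 + 1 = 25.

25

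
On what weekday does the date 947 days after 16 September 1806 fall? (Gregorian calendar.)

Thursday

First find the weekday of Sep 16, 1806. Doomsday rule: the anchor day for the 1800s is Friday. For year 06: 6÷12 = 0 r 6, and 6÷4 = 1, so 0+6+1 = 7.
Friday + 7 ≡ Friday — that's 1806's doomsday.
In September the doomsday date is Sep 5.
Sep 16 is 11 days after Sep 5; 11 mod 7 = 4, so Friday + 4 = Tuesday.
947 mod 7 = 2, so 947 days after a Tuesday is Tuesday + 2 = Thursday.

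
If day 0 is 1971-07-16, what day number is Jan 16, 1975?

Jul 16, 1971 → Jul 16, 1972: 366 days (Feb 29, 1972 is in that span).
Jul 16, 1972 → Jul 16, 1973: 365 days.
Jul 16, 1973 → Jul 16, 1974: 365 days.
Jul 16, 1974 → Aug 16, 1974: 31 days (July has 31).
Aug 16, 1974 → Sep 16, 1974: 31 days (August has 31).
Sep 16, 1974 → Oct 16, 1974: 30 days (September has 30).
Oct 16, 1974 → Nov 16, 1974: 31 days (October has 31).
Nov 16, 1974 → Dec 16, 1974: 30 days (November has 30).
Dec 16, 1974 → Jan 16, 1975: 31 days.
Total: 1280 days.

1280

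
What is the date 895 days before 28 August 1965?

−365 (one year) → Aug 28, 1964 (530 left).
−366 (one year; includes Feb 29, 1964) → Aug 28, 1963 (164 left).
−28 → Jul 31, 1963 (end of Jul, 31 days; 136 left).
−31 → Jun 30, 1963 (end of Jun, 30 days; 105 left).
−30 → May 31, 1963 (end of May, 31 days; 75 left).
−31 → Apr 30, 1963 (end of Apr, 30 days; 44 left).
−30 → Mar 31, 1963 (end of Mar, 31 days; 14 left).
−14 → Mar 17, 1963.

March 17, 1963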